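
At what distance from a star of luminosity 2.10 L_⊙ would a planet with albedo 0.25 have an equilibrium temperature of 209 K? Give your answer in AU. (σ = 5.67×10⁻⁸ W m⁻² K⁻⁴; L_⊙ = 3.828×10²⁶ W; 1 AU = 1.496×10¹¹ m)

d ≈ 2.23 AU

L = 2.10 × 3.828×10²⁶ = 8.04×10²⁶ W.
From T_eq⁴ = L(1−A)/(16πσd²): d = √[L(1−A)/(16πσT_eq⁴)].
d = √[8.04×10²⁶ × 0.75 / (16π × 5.67×10⁻⁸ × (209)⁴)] = 3.33×10¹¹ m = 2.23 AU.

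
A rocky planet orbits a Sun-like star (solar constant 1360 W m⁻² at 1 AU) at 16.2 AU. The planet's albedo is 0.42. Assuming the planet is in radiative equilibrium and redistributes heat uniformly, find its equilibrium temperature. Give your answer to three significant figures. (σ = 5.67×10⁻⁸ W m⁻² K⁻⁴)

Flux at 16.2 AU: S = 1360/16.2² = 5.18 W m⁻².
Energy balance: absorbed = emitted ⇒ πR²·S(1−A) = 4πR²·σT_eq⁴, so T_eq⁴ = S(1−A)/(4σ).
T_eq = [5.18 × 0.58 / (4 × 5.67×10⁻⁸)]^(1/4) = (1.33×10⁷)^(1/4) = 60.3 K.

T_eq ≈ 60.3 K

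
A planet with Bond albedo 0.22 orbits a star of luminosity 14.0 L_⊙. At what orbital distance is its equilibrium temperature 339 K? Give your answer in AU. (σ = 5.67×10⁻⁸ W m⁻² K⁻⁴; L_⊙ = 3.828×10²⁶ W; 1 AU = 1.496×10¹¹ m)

d ≈ 2.23 AU

L = 14.0 × 3.828×10²⁶ = 5.36×10²⁷ W.
From T_eq⁴ = L(1−A)/(16πσd²): d = √[L(1−A)/(16πσT_eq⁴)].
d = √[5.36×10²⁷ × 0.78 / (16π × 5.67×10⁻⁸ × (339)⁴)] = 3.33×10¹¹ m = 2.23 AU.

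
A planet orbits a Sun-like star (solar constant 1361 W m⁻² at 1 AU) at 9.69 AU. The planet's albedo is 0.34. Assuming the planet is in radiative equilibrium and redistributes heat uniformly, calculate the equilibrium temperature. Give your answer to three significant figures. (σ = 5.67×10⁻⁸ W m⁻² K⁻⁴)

Flux at 9.69 AU: S = 1361/9.69² = 14.5 W m⁻².
Energy balance: absorbed = emitted ⇒ πR²·S(1−A) = 4πR²·σT_eq⁴, so T_eq⁴ = S(1−A)/(4σ).
T_eq = [14.5 × 0.66 / (4 × 5.67×10⁻⁸)]^(1/4) = (4.22×10⁷)^(1/4) = 80.6 K.

T_eq ≈ 80.6 K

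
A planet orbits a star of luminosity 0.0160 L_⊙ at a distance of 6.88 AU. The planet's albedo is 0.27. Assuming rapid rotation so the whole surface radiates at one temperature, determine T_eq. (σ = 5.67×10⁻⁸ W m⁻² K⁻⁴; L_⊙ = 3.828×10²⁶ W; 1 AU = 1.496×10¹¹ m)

T_eq ≈ 34.9 K

d = 6.88 AU = 1.03×10¹² m.
L = 0.0160 × 3.828×10²⁶ = 6.12×10²⁴ W.
Flux: S = L/(4πd²) = 6.12×10²⁴/(4π×(1.03×10¹²)²) = 0.460 W m⁻².
Energy balance: absorbed = emitted ⇒ πR²·S(1−A) = 4πR²·σT_eq⁴, so T_eq⁴ = S(1−A)/(4σ).
T_eq = [0.460 × 0.73 / (4 × 5.67×10⁻⁸)]^(1/4) = (1.48×10⁶)^(1/4) = 34.9 K.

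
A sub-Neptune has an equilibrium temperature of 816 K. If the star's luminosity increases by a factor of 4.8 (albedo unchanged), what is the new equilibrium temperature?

T_eq ≈ 1210 K

T_eq ∝ L^(1/4) · d^(−1/2).
T′ = 816 × 4.8^(1/4) = 1210 K.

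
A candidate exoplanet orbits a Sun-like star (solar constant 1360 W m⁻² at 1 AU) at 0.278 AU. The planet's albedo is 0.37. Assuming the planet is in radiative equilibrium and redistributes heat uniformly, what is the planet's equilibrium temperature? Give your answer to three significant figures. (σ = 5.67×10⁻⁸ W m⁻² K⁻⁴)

Flux at 0.278 AU: S = 1360/0.278² = 1.76×10⁴ W m⁻².
Energy balance: absorbed = emitted ⇒ πR²·S(1−A) = 4πR²·σT_eq⁴, so T_eq⁴ = S(1−A)/(4σ).
T_eq = [1.76×10⁴ × 0.63 / (4 × 5.67×10⁻⁸)]^(1/4) = (4.89×10¹⁰)^(1/4) = 470 K.

T_eq ≈ 470 K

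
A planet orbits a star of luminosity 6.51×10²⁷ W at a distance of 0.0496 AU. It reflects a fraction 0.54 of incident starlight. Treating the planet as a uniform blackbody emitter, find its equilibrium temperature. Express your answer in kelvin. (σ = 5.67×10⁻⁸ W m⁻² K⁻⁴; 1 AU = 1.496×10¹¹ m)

d = 0.0496 AU = 7.42×10⁹ m.
Flux: S = L/(4πd²) = 6.51×10²⁷/(4π×(7.42×10⁹)²) = 9.41×10⁶ W m⁻².
Energy balance: absorbed = emitted ⇒ πR²·S(1−A) = 4πR²·σT_eq⁴, so T_eq⁴ = S(1−A)/(4σ).
T_eq = [9.41×10⁶ × 0.46 / (4 × 5.67×10⁻⁸)]^(1/4) = (1.91×10¹³)^(1/4) = 2090 K.

T_eq ≈ 2090 K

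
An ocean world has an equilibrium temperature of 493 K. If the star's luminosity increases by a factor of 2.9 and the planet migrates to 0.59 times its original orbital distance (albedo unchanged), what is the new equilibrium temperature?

T_eq ≈ 838 K

T_eq ∝ L^(1/4) · d^(−1/2).
T′ = 493 × 2.9^(1/4) / 0.59^(1/2) = 838 K.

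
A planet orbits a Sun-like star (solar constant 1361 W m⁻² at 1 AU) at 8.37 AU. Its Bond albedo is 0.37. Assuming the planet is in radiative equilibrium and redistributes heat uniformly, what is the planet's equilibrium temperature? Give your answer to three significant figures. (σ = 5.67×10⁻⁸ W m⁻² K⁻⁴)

Flux at 8.37 AU: S = 1361/8.37² = 19.4 W m⁻².
Energy balance: absorbed = emitted ⇒ πR²·S(1−A) = 4πR²·σT_eq⁴, so T_eq⁴ = S(1−A)/(4σ).
T_eq = [19.4 × 0.63 / (4 × 5.67×10⁻⁸)]^(1/4) = (5.40×10⁷)^(1/4) = 85.7 K.

T_eq ≈ 85.7 K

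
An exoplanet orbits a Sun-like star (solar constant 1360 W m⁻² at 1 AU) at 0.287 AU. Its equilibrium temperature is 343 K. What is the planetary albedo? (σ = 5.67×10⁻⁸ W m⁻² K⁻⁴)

Flux at 0.287 AU: S = 1360/0.287² = 1.65×10⁴ W m⁻².
From T_eq⁴ = S(1−A)/(4σ): 1−A = 4σT_eq⁴/S.
1−A = 4 × 5.67×10⁻⁸ × (343)⁴ / 1.65×10⁴ = 0.190.

A ≈ 0.81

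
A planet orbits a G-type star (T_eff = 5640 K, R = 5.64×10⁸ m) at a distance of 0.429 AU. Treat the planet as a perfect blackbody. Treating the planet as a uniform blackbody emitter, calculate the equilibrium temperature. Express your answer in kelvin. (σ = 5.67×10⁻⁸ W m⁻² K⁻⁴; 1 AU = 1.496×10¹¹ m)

T_eq ≈ 374 K

d = 0.429 AU = 6.42×10¹⁰ m.
L = 4πR_⋆²σT_⋆⁴ = 4π(5.64×10⁸)² × 5.67×10⁻⁸ × (5640)⁴ = 2.29×10²⁶ W.
S = L/(4πd²) = 4430 W m⁻².
Energy balance: absorbed = emitted ⇒ πR²·S(1−A) = 4πR²·σT_eq⁴, so T_eq⁴ = S(1−A)/(4σ).
T_eq = [4430 × 1.00 / (4 × 5.67×10⁻⁸)]^(1/4) = (1.95×10¹⁰)^(1/4) = 374 K.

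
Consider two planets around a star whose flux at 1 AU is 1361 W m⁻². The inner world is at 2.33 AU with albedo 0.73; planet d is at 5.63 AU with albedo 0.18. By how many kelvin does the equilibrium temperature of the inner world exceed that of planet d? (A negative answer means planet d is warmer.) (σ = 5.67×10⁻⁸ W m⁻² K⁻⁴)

ΔT ≈ 19.8 K

T_eq = [S₀(1−A)/(4σd²)]^(1/4), so T ∝ (1−A)^(1/4) / √d.
T₁ = [1361×0.27/(4×5.67×10⁻⁸×2.33²)]^(1/4) = 131.44 K.
T₂ = [1361×0.82/(4×5.67×10⁻⁸×5.63²)]^(1/4) = 111.62 K.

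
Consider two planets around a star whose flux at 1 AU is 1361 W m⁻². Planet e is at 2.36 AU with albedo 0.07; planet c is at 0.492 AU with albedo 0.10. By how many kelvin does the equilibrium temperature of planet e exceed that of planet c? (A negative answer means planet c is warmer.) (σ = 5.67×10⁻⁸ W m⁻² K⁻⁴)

T_eq = [S₀(1−A)/(4σd²)]^(1/4), so T ∝ (1−A)^(1/4) / √d.
T₁ = [1361×0.93/(4×5.67×10⁻⁸×2.36²)]^(1/4) = 177.92 K.
T₂ = [1361×0.90/(4×5.67×10⁻⁸×0.492²)]^(1/4) = 386.48 K.

ΔT ≈ -208.6 K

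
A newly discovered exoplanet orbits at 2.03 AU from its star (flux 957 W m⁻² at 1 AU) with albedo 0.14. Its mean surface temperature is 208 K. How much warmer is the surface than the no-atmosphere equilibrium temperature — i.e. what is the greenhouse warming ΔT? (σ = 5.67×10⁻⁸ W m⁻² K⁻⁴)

ΔT ≈ 35.7 K

S = 957/2.03² = 232.2 W m⁻².
T_eq = [S(1−A)/(4σ)]^(1/4) = [232.2×0.86/(4×5.67×10⁻⁸)]^(1/4) = 172.3 K.
ΔT = T_surf − T_eq = 208 − 172.3.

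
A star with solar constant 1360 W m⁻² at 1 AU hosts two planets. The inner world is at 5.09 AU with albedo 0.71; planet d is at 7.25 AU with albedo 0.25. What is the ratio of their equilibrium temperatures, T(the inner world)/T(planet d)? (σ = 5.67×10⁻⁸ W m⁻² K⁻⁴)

T_eq = [S₀(1−A)/(4σd²)]^(1/4), so T ∝ (1−A)^(1/4) / √d.
T₁ = [1360×0.29/(4×5.67×10⁻⁸×5.09²)]^(1/4) = 90.51 K.
T₂ = [1360×0.75/(4×5.67×10⁻⁸×7.25²)]^(1/4) = 96.18 K.

T₁/T₂ ≈ 0.941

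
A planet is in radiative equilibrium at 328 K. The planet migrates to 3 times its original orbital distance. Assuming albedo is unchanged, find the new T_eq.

T_eq ≈ 189 K

T_eq ∝ L^(1/4) · d^(−1/2).
T′ = 328 / 3^(1/2) = 189 K.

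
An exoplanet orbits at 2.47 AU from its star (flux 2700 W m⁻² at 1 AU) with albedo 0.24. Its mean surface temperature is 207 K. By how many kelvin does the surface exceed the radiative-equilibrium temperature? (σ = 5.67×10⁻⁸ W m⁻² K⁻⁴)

ΔT ≈ 10.8 K

S = 2700/2.47² = 442.6 W m⁻².
T_eq = [S(1−A)/(4σ)]^(1/4) = [442.6×0.76/(4×5.67×10⁻⁸)]^(1/4) = 196.2 K.
ΔT = T_surf − T_eq = 207 − 196.2.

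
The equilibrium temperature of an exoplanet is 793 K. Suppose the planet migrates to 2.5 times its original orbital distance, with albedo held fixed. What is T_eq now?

T_eq ≈ 502 K

T_eq ∝ L^(1/4) · d^(−1/2).
T′ = 793 / 2.5^(1/2) = 502 K.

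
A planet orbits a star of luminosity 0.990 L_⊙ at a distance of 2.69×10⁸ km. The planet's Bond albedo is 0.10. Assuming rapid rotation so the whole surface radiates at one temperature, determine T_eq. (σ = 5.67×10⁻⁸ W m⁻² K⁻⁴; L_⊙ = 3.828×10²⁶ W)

T_eq ≈ 202 K

d = 2.69×10⁸ km = 2.69×10¹¹ m.
L = 0.990 × 3.828×10²⁶ = 3.79×10²⁶ W.
Flux: S = L/(4πd²) = 3.79×10²⁶/(4π×(2.69×10¹¹)²) = 417 W m⁻².
Energy balance: absorbed = emitted ⇒ πR²·S(1−A) = 4πR²·σT_eq⁴, so T_eq⁴ = S(1−A)/(4σ).
T_eq = [417 × 0.90 / (4 × 5.67×10⁻⁸)]^(1/4) = (1.65×10⁹)^(1/4) = 202 K.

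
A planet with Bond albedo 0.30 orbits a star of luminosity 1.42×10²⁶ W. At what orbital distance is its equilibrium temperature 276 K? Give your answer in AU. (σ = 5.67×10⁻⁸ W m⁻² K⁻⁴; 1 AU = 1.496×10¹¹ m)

From T_eq⁴ = L(1−A)/(16πσd²): d = √[L(1−A)/(16πσT_eq⁴)].
d = √[1.42×10²⁶ × 0.70 / (16π × 5.67×10⁻⁸ × (276)⁴)] = 7.75×10¹⁰ m = 0.518 AU.

d ≈ 0.518 AU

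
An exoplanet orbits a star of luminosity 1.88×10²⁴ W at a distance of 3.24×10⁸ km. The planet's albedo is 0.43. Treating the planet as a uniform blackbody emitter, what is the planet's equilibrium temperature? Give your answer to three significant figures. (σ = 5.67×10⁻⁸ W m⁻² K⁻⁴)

T_eq ≈ 43.5 K

d = 3.24×10⁸ km = 3.24×10¹¹ m.
Flux: S = L/(4πd²) = 1.88×10²⁴/(4π×(3.24×10¹¹)²) = 1.43 W m⁻².
Energy balance: absorbed = emitted ⇒ πR²·S(1−A) = 4πR²·σT_eq⁴, so T_eq⁴ = S(1−A)/(4σ).
T_eq = [1.43 × 0.57 / (4 × 5.67×10⁻⁸)]^(1/4) = (3.58×10⁶)^(1/4) = 43.5 K.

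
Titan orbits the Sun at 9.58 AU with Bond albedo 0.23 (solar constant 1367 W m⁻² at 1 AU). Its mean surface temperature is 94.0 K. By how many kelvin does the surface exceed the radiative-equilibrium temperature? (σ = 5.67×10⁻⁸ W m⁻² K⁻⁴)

S = 1367/9.58² = 14.89 W m⁻².
T_eq = [S(1−A)/(4σ)]^(1/4) = [14.89×0.77/(4×5.67×10⁻⁸)]^(1/4) = 84.3 K.
ΔT = T_surf − T_eq = 94 − 84.3.

ΔT ≈ 9.7 K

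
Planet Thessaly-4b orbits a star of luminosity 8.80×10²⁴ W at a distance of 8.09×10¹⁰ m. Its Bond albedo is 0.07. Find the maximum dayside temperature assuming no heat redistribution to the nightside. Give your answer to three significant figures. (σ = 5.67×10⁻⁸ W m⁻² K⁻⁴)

T_ss ≈ 205 K

Flux: S = L/(4πd²) = 8.80×10²⁴/(4π×(8.09×10¹⁰)²) = 107 W m⁻².
With no redistribution each surface element balances locally: S(1−A) = σT⁴.
T = [107 × 0.93 / 5.67×10⁻⁸]^(1/4) = (1.75×10⁹)^(1/4) = 205 K.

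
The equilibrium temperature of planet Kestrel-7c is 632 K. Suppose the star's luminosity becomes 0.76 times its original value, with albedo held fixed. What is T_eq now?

T_eq ≈ 590 K

T_eq ∝ L^(1/4) · d^(−1/2).
T′ = 632 × 0.76^(1/4) = 590 K.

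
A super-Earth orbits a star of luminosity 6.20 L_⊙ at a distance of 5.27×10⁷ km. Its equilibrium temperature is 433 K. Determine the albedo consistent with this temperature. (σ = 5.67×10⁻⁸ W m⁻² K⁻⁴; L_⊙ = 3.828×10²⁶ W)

d = 5.27×10⁷ km = 5.27×10¹⁰ m.
L = 6.20 × 3.828×10²⁶ = 2.37×10²⁷ W.
Flux: S = L/(4πd²) = 2.37×10²⁷/(4π×(5.27×10¹⁰)²) = 6.80×10⁴ W m⁻².
From T_eq⁴ = S(1−A)/(4σ): 1−A = 4σT_eq⁴/S.
1−A = 4 × 5.67×10⁻⁸ × (433)⁴ / 6.80×10⁴ = 0.117.

A ≈ 0.88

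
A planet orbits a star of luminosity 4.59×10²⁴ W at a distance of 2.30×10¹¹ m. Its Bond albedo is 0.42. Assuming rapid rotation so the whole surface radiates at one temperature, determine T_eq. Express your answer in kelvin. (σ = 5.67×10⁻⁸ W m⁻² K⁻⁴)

T_eq ≈ 64.8 K

Flux: S = L/(4πd²) = 4.59×10²⁴/(4π×(2.30×10¹¹)²) = 6.90 W m⁻².
Energy balance: absorbed = emitted ⇒ πR²·S(1−A) = 4πR²·σT_eq⁴, so T_eq⁴ = S(1−A)/(4σ).
T_eq = [6.90 × 0.58 / (4 × 5.67×10⁻⁸)]^(1/4) = (1.77×10⁷)^(1/4) = 64.8 K.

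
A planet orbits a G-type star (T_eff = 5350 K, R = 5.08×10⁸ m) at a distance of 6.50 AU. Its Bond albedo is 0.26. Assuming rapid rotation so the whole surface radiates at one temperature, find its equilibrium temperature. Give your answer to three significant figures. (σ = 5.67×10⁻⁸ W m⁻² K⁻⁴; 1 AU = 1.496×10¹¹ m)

T_eq ≈ 80.2 K

d = 6.50 AU = 9.72×10¹¹ m.
L = 4πR_⋆²σT_⋆⁴ = 4π(5.08×10⁸)² × 5.67×10⁻⁸ × (5350)⁴ = 1.51×10²⁶ W.
S = L/(4πd²) = 12.7 W m⁻².
Energy balance: absorbed = emitted ⇒ πR²·S(1−A) = 4πR²·σT_eq⁴, so T_eq⁴ = S(1−A)/(4σ).
T_eq = [12.7 × 0.74 / (4 × 5.67×10⁻⁸)]^(1/4) = (4.14×10⁷)^(1/4) = 80.2 K.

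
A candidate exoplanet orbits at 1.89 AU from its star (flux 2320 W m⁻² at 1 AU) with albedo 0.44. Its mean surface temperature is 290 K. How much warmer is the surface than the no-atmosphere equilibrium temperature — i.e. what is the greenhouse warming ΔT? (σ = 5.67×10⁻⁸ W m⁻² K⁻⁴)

ΔT ≈ 89.9 K

S = 2320/1.89² = 649.5 W m⁻².
T_eq = [S(1−A)/(4σ)]^(1/4) = [649.5×0.56/(4×5.67×10⁻⁸)]^(1/4) = 200.1 K.
ΔT = T_surf − T_eq = 290 − 200.1.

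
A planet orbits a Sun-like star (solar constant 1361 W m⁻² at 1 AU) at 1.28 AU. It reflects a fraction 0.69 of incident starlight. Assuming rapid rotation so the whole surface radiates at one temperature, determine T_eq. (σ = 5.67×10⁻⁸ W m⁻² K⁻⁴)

T_eq ≈ 184 K

Flux at 1.28 AU: S = 1361/1.28² = 831 W m⁻².
Energy balance: absorbed = emitted ⇒ πR²·S(1−A) = 4πR²·σT_eq⁴, so T_eq⁴ = S(1−A)/(4σ).
T_eq = [831 × 0.31 / (4 × 5.67×10⁻⁸)]^(1/4) = (1.14×10⁹)^(1/4) = 184 K.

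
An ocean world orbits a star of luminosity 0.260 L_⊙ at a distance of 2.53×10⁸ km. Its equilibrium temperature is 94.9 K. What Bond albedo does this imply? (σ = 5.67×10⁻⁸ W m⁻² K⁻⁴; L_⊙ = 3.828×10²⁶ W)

d = 2.53×10⁸ km = 2.53×10¹¹ m.
L = 0.260 × 3.828×10²⁶ = 9.95×10²⁵ W.
Flux: S = L/(4πd²) = 9.95×10²⁵/(4π×(2.53×10¹¹)²) = 124 W m⁻².
From T_eq⁴ = S(1−A)/(4σ): 1−A = 4σT_eq⁴/S.
1−A = 4 × 5.67×10⁻⁸ × (94.9)⁴ / 124 = 0.149.

A ≈ 0.85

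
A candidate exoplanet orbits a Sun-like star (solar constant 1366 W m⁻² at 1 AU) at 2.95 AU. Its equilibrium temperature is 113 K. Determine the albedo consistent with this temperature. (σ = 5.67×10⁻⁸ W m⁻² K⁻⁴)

Flux at 2.95 AU: S = 1366/2.95² = 157 W m⁻².
From T_eq⁴ = S(1−A)/(4σ): 1−A = 4σT_eq⁴/S.
1−A = 4 × 5.67×10⁻⁸ × (113)⁴ / 157 = 0.236.

A ≈ 0.76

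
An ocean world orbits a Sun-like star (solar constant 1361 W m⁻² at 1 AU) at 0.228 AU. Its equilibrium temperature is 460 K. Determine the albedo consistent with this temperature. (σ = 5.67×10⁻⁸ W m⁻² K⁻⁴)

A ≈ 0.61

Flux at 0.228 AU: S = 1361/0.228² = 2.62×10⁴ W m⁻².
From T_eq⁴ = S(1−A)/(4σ): 1−A = 4σT_eq⁴/S.
1−A = 4 × 5.67×10⁻⁸ × (460)⁴ / 2.62×10⁴ = 0.388.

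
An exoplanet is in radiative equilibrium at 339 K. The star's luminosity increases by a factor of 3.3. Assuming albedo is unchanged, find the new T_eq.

T_eq ≈ 457 K

T_eq ∝ L^(1/4) · d^(−1/2).
T′ = 339 × 3.3^(1/4) = 457 K.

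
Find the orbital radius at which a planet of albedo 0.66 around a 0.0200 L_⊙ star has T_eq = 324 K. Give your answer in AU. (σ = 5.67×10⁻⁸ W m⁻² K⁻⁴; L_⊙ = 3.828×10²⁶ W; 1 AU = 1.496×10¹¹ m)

L = 0.0200 × 3.828×10²⁶ = 7.66×10²⁴ W.
From T_eq⁴ = L(1−A)/(16πσd²): d = √[L(1−A)/(16πσT_eq⁴)].
d = √[7.66×10²⁴ × 0.34 / (16π × 5.67×10⁻⁸ × (324)⁴)] = 9.10×10⁹ m = 0.0609 AU.

d ≈ 0.0609 AU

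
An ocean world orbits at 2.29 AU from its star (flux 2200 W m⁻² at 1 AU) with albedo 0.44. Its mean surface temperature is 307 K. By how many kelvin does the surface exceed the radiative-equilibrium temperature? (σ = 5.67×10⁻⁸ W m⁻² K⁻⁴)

ΔT ≈ 127.6 K

S = 2200/2.29² = 419.5 W m⁻².
T_eq = [S(1−A)/(4σ)]^(1/4) = [419.5×0.56/(4×5.67×10⁻⁸)]^(1/4) = 179.4 K.
ΔT = T_surf − T_eq = 307 − 179.4.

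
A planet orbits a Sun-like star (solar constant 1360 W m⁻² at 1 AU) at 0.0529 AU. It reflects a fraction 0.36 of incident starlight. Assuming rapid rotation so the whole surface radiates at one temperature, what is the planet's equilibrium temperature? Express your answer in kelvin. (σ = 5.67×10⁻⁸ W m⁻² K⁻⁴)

Flux at 0.0529 AU: S = 1360/0.0529² = 4.86×10⁵ W m⁻².
Energy balance: absorbed = emitted ⇒ πR²·S(1−A) = 4πR²·σT_eq⁴, so T_eq⁴ = S(1−A)/(4σ).
T_eq = [4.86×10⁵ × 0.64 / (4 × 5.67×10⁻⁸)]^(1/4) = (1.37×10¹²)^(1/4) = 1080 K.

T_eq ≈ 1080 K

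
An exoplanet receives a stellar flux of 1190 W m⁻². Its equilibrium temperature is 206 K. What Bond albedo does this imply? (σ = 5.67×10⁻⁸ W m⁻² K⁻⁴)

A ≈ 0.66

From T_eq⁴ = S(1−A)/(4σ): 1−A = 4σT_eq⁴/S.
1−A = 4 × 5.67×10⁻⁸ × (206)⁴ / 1190 = 0.343.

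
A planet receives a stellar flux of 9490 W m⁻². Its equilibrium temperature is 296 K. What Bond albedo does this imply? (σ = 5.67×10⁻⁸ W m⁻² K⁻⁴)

A ≈ 0.82

From T_eq⁴ = S(1−A)/(4σ): 1−A = 4σT_eq⁴/S.
1−A = 4 × 5.67×10⁻⁸ × (296)⁴ / 9490 = 0.183.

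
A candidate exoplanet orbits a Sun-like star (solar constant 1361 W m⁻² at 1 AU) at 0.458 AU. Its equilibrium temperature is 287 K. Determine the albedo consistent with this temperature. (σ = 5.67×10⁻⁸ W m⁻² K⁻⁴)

A ≈ 0.76

Flux at 0.458 AU: S = 1361/0.458² = 6490 W m⁻².
From T_eq⁴ = S(1−A)/(4σ): 1−A = 4σT_eq⁴/S.
1−A = 4 × 5.67×10⁻⁸ × (287)⁴ / 6490 = 0.237.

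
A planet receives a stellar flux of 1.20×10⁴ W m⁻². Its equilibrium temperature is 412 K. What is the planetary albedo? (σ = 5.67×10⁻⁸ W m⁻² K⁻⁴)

A ≈ 0.46

From T_eq⁴ = S(1−A)/(4σ): 1−A = 4σT_eq⁴/S.
1−A = 4 × 5.67×10⁻⁸ × (412)⁴ / 1.20×10⁴ = 0.545.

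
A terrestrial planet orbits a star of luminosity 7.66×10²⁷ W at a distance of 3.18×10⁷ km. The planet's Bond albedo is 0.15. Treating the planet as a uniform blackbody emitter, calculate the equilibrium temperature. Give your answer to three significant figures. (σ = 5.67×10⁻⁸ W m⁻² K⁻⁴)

T_eq ≈ 1230 K

d = 3.18×10⁷ km = 3.18×10¹⁰ m.
Flux: S = L/(4πd²) = 7.66×10²⁷/(4π×(3.18×10¹⁰)²) = 6.03×10⁵ W m⁻².
Energy balance: absorbed = emitted ⇒ πR²·S(1−A) = 4πR²·σT_eq⁴, so T_eq⁴ = S(1−A)/(4σ).
T_eq = [6.03×10⁵ × 0.85 / (4 × 5.67×10⁻⁸)]^(1/4) = (2.26×10¹²)^(1/4) = 1230 K.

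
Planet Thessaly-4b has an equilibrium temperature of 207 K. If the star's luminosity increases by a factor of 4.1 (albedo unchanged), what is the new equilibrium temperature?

T_eq ∝ L^(1/4) · d^(−1/2).
T′ = 207 × 4.1^(1/4) = 295 K.

T_eq ≈ 295 K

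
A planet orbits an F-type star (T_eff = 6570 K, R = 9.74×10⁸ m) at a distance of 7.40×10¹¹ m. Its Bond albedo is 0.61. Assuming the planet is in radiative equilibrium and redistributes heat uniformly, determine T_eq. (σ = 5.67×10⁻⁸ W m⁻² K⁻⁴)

L = 4πR_⋆²σT_⋆⁴ = 4π(9.74×10⁸)² × 5.67×10⁻⁸ × (6570)⁴ = 1.26×10²⁷ W.
S = L/(4πd²) = 183 W m⁻².
Energy balance: absorbed = emitted ⇒ πR²·S(1−A) = 4πR²·σT_eq⁴, so T_eq⁴ = S(1−A)/(4σ).
T_eq = [183 × 0.39 / (4 × 5.67×10⁻⁸)]^(1/4) = (3.15×10⁸)^(1/4) = 133 K.

T_eq ≈ 133 K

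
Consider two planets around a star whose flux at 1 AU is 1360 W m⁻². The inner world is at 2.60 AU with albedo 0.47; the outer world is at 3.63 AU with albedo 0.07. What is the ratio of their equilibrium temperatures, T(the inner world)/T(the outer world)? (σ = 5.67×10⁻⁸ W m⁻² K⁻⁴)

T₁/T₂ ≈ 1.027

T_eq = [S₀(1−A)/(4σd²)]^(1/4), so T ∝ (1−A)^(1/4) / √d.
T₁ = [1360×0.53/(4×5.67×10⁻⁸×2.60²)]^(1/4) = 147.25 K.
T₂ = [1360×0.93/(4×5.67×10⁻⁸×3.63²)]^(1/4) = 143.43 K.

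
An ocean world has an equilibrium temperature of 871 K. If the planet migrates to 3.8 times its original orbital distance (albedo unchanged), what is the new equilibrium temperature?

T_eq ∝ L^(1/4) · d^(−1/2).
T′ = 871 / 3.8^(1/2) = 447 K.

T_eq ≈ 447 K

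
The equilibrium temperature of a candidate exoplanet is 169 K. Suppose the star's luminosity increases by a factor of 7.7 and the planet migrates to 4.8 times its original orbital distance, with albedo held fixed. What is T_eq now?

T_eq ∝ L^(1/4) · d^(−1/2).
T′ = 169 × 7.7^(1/4) / 4.8^(1/2) = 128 K.

T_eq ≈ 128 K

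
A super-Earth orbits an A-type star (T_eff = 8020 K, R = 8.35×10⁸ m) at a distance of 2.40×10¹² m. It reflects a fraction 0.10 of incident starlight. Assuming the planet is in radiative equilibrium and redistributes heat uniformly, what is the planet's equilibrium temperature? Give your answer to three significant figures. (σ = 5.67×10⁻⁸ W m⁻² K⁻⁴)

L = 4πR_⋆²σT_⋆⁴ = 4π(8.35×10⁸)² × 5.67×10⁻⁸ × (8020)⁴ = 2.06×10²⁷ W.
S = L/(4πd²) = 28.4 W m⁻².
Energy balance: absorbed = emitted ⇒ πR²·S(1−A) = 4πR²·σT_eq⁴, so T_eq⁴ = S(1−A)/(4σ).
T_eq = [28.4 × 0.90 / (4 × 5.67×10⁻⁸)]^(1/4) = (1.13×10⁸)^(1/4) = 103 K.

T_eq ≈ 103 K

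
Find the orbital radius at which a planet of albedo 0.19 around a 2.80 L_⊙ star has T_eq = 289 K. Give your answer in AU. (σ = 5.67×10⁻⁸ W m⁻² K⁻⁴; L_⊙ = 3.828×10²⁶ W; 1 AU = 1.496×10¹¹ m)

L = 2.80 × 3.828×10²⁶ = 1.07×10²⁷ W.
From T_eq⁴ = L(1−A)/(16πσd²): d = √[L(1−A)/(16πσT_eq⁴)].
d = √[1.07×10²⁷ × 0.81 / (16π × 5.67×10⁻⁸ × (289)⁴)] = 2.09×10¹¹ m = 1.40 AU.

d ≈ 1.40 AU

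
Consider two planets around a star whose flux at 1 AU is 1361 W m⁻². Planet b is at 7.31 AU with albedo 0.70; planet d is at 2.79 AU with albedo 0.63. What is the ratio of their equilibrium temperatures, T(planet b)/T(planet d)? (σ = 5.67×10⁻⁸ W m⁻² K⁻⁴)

T₁/T₂ ≈ 0.586

T_eq = [S₀(1−A)/(4σd²)]^(1/4), so T ∝ (1−A)^(1/4) / √d.
T₁ = [1361×0.30/(4×5.67×10⁻⁸×7.31²)]^(1/4) = 76.19 K.
T₂ = [1361×0.37/(4×5.67×10⁻⁸×2.79²)]^(1/4) = 129.96 K.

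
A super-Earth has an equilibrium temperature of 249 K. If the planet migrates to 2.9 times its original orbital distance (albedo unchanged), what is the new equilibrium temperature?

T_eq ∝ L^(1/4) · d^(−1/2).
T′ = 249 / 2.9^(1/2) = 146 K.

T_eq ≈ 146 K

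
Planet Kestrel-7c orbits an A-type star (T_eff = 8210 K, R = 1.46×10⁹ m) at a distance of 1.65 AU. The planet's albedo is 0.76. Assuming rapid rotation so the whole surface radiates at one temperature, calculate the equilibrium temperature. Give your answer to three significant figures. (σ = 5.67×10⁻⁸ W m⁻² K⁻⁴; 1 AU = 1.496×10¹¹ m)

d = 1.65 AU = 2.47×10¹¹ m.
L = 4πR_⋆²σT_⋆⁴ = 4π(1.46×10⁹)² × 5.67×10⁻⁸ × (8210)⁴ = 6.90×10²⁷ W.
S = L/(4πd²) = 9010 W m⁻².
Energy balance: absorbed = emitted ⇒ πR²·S(1−A) = 4πR²·σT_eq⁴, so T_eq⁴ = S(1−A)/(4σ).
T_eq = [9010 × 0.24 / (4 × 5.67×10⁻⁸)]^(1/4) = (9.54×10⁹)^(1/4) = 312 K.

T_eq ≈ 312 K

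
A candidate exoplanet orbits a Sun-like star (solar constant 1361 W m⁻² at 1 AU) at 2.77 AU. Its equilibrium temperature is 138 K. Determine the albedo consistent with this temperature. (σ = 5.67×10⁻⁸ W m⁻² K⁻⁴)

A ≈ 0.54

Flux at 2.77 AU: S = 1361/2.77² = 177 W m⁻².
From T_eq⁴ = S(1−A)/(4σ): 1−A = 4σT_eq⁴/S.
1−A = 4 × 5.67×10⁻⁸ × (138)⁴ / 177 = 0.464.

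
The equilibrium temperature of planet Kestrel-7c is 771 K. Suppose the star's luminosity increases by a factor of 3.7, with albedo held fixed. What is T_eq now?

T_eq ∝ L^(1/4) · d^(−1/2).
T′ = 771 × 3.7^(1/4) = 1070 K.

T_eq ≈ 1070 K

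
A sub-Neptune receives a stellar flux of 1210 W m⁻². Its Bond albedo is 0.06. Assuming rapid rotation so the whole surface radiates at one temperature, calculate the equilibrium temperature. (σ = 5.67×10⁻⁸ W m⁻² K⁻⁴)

T_eq ≈ 266 K

Energy balance: absorbed = emitted ⇒ πR²·S(1−A) = 4πR²·σT_eq⁴, so T_eq⁴ = S(1−A)/(4σ).
T_eq = [1210 × 0.94 / (4 × 5.67×10⁻⁸)]^(1/4) = (5.01×10⁹)^(1/4) = 266 K.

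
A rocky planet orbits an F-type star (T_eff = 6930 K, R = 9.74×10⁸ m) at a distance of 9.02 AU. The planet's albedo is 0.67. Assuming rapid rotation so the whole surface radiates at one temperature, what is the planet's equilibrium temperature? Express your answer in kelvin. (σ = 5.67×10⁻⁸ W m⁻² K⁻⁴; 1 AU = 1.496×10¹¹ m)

T_eq ≈ 99.8 K

d = 9.02 AU = 1.35×10¹² m.
L = 4πR_⋆²σT_⋆⁴ = 4π(9.74×10⁸)² × 5.67×10⁻⁸ × (6930)⁴ = 1.56×10²⁷ W.
S = L/(4πd²) = 68.1 W m⁻².
Energy balance: absorbed = emitted ⇒ πR²·S(1−A) = 4πR²·σT_eq⁴, so T_eq⁴ = S(1−A)/(4σ).
T_eq = [68.1 × 0.33 / (4 × 5.67×10⁻⁸)]^(1/4) = (9.91×10⁷)^(1/4) = 99.8 K.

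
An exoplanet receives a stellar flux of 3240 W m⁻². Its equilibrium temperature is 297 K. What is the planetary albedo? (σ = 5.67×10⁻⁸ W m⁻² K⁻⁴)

From T_eq⁴ = S(1−A)/(4σ): 1−A = 4σT_eq⁴/S.
1−A = 4 × 5.67×10⁻⁸ × (297)⁴ / 3240 = 0.545.

A ≈ 0.46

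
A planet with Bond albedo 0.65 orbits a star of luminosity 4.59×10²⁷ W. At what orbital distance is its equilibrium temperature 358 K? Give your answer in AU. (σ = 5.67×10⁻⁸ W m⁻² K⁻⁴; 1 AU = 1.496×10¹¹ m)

From T_eq⁴ = L(1−A)/(16πσd²): d = √[L(1−A)/(16πσT_eq⁴)].
d = √[4.59×10²⁷ × 0.35 / (16π × 5.67×10⁻⁸ × (358)⁴)] = 1.85×10¹¹ m = 1.24 AU.

d ≈ 1.24 AU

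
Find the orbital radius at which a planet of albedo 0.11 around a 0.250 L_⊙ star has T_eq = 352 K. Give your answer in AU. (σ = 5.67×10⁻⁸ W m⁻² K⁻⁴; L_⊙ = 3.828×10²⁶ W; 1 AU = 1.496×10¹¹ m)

d ≈ 0.295 AU

L = 0.250 × 3.828×10²⁶ = 9.57×10²⁵ W.
From T_eq⁴ = L(1−A)/(16πσd²): d = √[L(1−A)/(16πσT_eq⁴)].
d = √[9.57×10²⁵ × 0.89 / (16π × 5.67×10⁻⁸ × (352)⁴)] = 4.41×10¹⁰ m = 0.295 AU.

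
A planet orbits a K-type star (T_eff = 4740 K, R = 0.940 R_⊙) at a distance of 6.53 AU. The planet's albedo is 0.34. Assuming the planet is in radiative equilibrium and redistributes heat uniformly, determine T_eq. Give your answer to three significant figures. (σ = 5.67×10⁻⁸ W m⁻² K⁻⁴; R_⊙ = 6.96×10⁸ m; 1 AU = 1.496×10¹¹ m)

T_eq ≈ 78.2 K

R_⋆ = 0.940 × 6.96×10⁸ = 6.54×10⁸ m.
d = 6.53 AU = 9.77×10¹¹ m.
L = 4πR_⋆²σT_⋆⁴ = 4π(6.54×10⁸)² × 5.67×10⁻⁸ × (4740)⁴ = 1.54×10²⁶ W.
S = L/(4πd²) = 12.8 W m⁻².
Energy balance: absorbed = emitted ⇒ πR²·S(1−A) = 4πR²·σT_eq⁴, so T_eq⁴ = S(1−A)/(4σ).
T_eq = [12.8 × 0.66 / (4 × 5.67×10⁻⁸)]^(1/4) = (3.74×10⁷)^(1/4) = 78.2 K.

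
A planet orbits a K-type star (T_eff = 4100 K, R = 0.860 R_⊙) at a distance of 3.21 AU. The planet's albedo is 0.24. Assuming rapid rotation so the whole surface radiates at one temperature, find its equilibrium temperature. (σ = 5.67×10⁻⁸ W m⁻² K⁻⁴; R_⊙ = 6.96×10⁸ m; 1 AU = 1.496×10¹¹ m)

R_⋆ = 0.860 × 6.96×10⁸ = 5.99×10⁸ m.
d = 3.21 AU = 4.80×10¹¹ m.
L = 4πR_⋆²σT_⋆⁴ = 4π(5.99×10⁸)² × 5.67×10⁻⁸ × (4100)⁴ = 7.21×10²⁵ W.
S = L/(4πd²) = 24.9 W m⁻².
Energy balance: absorbed = emitted ⇒ πR²·S(1−A) = 4πR²·σT_eq⁴, so T_eq⁴ = S(1−A)/(4σ).
T_eq = [24.9 × 0.76 / (4 × 5.67×10⁻⁸)]^(1/4) = (8.34×10⁷)^(1/4) = 95.6 K.

T_eq ≈ 95.6 K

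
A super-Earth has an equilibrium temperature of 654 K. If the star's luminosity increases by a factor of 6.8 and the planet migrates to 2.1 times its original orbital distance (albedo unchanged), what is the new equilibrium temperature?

T_eq ≈ 729 K

T_eq ∝ L^(1/4) · d^(−1/2).
T′ = 654 × 6.8^(1/4) / 2.1^(1/2) = 729 K.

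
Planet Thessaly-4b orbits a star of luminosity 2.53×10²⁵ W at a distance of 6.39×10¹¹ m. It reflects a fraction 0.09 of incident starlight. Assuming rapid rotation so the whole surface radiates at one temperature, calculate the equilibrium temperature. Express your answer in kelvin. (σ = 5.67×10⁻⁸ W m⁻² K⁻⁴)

T_eq ≈ 66.7 K

Flux: S = L/(4πd²) = 2.53×10²⁵/(4π×(6.39×10¹¹)²) = 4.93 W m⁻².
Energy balance: absorbed = emitted ⇒ πR²·S(1−A) = 4πR²·σT_eq⁴, so T_eq⁴ = S(1−A)/(4σ).
T_eq = [4.93 × 0.91 / (4 × 5.67×10⁻⁸)]^(1/4) = (1.98×10⁷)^(1/4) = 66.7 K.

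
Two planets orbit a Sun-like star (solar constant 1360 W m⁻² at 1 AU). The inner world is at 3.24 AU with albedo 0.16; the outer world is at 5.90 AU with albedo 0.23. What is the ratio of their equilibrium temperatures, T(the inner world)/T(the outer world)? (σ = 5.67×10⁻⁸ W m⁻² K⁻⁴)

T_eq = [S₀(1−A)/(4σd²)]^(1/4), so T ∝ (1−A)^(1/4) / √d.
T₁ = [1360×0.84/(4×5.67×10⁻⁸×3.24²)]^(1/4) = 148.00 K.
T₂ = [1360×0.77/(4×5.67×10⁻⁸×5.90²)]^(1/4) = 107.32 K.

T₁/T₂ ≈ 1.379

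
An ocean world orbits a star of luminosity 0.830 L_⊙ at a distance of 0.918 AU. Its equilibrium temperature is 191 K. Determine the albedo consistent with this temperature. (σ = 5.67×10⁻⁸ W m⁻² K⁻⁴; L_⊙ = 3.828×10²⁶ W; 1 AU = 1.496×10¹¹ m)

d = 0.918 AU = 1.37×10¹¹ m.
L = 0.830 × 3.828×10²⁶ = 3.18×10²⁶ W.
Flux: S = L/(4πd²) = 3.18×10²⁶/(4π×(1.37×10¹¹)²) = 1340 W m⁻².
From T_eq⁴ = S(1−A)/(4σ): 1−A = 4σT_eq⁴/S.
1−A = 4 × 5.67×10⁻⁸ × (191)⁴ / 1340 = 0.225.

A ≈ 0.77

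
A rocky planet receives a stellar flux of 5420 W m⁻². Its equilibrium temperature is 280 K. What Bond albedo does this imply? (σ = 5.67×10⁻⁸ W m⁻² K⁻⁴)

A ≈ 0.74

From T_eq⁴ = S(1−A)/(4σ): 1−A = 4σT_eq⁴/S.
1−A = 4 × 5.67×10⁻⁸ × (280)⁴ / 5420 = 0.257.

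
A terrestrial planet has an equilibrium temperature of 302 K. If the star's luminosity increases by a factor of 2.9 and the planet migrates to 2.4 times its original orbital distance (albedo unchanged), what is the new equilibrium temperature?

T_eq ≈ 254 K

T_eq ∝ L^(1/4) · d^(−1/2).
T′ = 302 × 2.9^(1/4) / 2.4^(1/2) = 254 K.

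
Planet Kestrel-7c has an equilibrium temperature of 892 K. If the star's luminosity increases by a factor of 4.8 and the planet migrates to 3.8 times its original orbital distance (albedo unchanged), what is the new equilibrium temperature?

T_eq ∝ L^(1/4) · d^(−1/2).
T′ = 892 × 4.8^(1/4) / 3.8^(1/2) = 677 K.

T_eq ≈ 677 K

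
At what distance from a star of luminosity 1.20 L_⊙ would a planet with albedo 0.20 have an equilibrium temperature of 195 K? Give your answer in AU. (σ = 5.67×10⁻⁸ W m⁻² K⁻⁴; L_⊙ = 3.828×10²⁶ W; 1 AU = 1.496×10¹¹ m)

L = 1.20 × 3.828×10²⁶ = 4.59×10²⁶ W.
From T_eq⁴ = L(1−A)/(16πσd²): d = √[L(1−A)/(16πσT_eq⁴)].
d = √[4.59×10²⁶ × 0.80 / (16π × 5.67×10⁻⁸ × (195)⁴)] = 2.99×10¹¹ m = 2.00 AU.

d ≈ 2.00 AU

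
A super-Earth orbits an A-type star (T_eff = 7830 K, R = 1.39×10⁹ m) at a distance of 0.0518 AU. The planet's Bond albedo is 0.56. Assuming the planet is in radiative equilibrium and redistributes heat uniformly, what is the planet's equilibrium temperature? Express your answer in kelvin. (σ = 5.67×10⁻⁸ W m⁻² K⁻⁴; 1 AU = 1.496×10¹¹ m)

d = 0.0518 AU = 7.75×10⁹ m.
L = 4πR_⋆²σT_⋆⁴ = 4π(1.39×10⁹)² × 5.67×10⁻⁸ × (7830)⁴ = 5.17×10²⁷ W.
S = L/(4πd²) = 6.86×10⁶ W m⁻².
Energy balance: absorbed = emitted ⇒ πR²·S(1−A) = 4πR²·σT_eq⁴, so T_eq⁴ = S(1−A)/(4σ).
T_eq = [6.86×10⁶ × 0.44 / (4 × 5.67×10⁻⁸)]^(1/4) = (1.33×10¹³)^(1/4) = 1910 K.

T_eq ≈ 1910 K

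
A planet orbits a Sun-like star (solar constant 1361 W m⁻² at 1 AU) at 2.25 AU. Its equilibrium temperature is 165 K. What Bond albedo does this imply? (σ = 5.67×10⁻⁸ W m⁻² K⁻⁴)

Flux at 2.25 AU: S = 1361/2.25² = 269 W m⁻².
From T_eq⁴ = S(1−A)/(4σ): 1−A = 4σT_eq⁴/S.
1−A = 4 × 5.67×10⁻⁸ × (165)⁴ / 269 = 0.625.

A ≈ 0.37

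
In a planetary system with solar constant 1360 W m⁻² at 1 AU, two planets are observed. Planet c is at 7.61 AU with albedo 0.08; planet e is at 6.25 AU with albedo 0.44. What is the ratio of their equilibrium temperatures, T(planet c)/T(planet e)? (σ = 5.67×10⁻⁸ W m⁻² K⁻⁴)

T₁/T₂ ≈ 1.026

T_eq = [S₀(1−A)/(4σd²)]^(1/4), so T ∝ (1−A)^(1/4) / √d.
T₁ = [1360×0.92/(4×5.67×10⁻⁸×7.61²)]^(1/4) = 98.79 K.
T₂ = [1360×0.56/(4×5.67×10⁻⁸×6.25²)]^(1/4) = 96.29 K.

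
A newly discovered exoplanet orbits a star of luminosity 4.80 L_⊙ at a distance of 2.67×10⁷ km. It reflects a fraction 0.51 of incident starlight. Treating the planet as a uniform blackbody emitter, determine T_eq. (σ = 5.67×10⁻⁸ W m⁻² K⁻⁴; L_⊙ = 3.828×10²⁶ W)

d = 2.67×10⁷ km = 2.67×10¹⁰ m.
L = 4.80 × 3.828×10²⁶ = 1.84×10²⁷ W.
Flux: S = L/(4πd²) = 1.84×10²⁷/(4π×(2.67×10¹⁰)²) = 2.05×10⁵ W m⁻².
Energy balance: absorbed = emitted ⇒ πR²·S(1−A) = 4πR²·σT_eq⁴, so T_eq⁴ = S(1−A)/(4σ).
T_eq = [2.05×10⁵ × 0.49 / (4 × 5.67×10⁻⁸)]^(1/4) = (4.43×10¹¹)^(1/4) = 816 K.

T_eq ≈ 816 K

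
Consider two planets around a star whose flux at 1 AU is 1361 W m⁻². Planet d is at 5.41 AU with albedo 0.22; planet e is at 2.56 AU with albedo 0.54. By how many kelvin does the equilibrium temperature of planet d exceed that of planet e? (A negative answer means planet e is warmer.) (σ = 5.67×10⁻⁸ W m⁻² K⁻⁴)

ΔT ≈ -30.8 K

T_eq = [S₀(1−A)/(4σd²)]^(1/4), so T ∝ (1−A)^(1/4) / √d.
T₁ = [1361×0.78/(4×5.67×10⁻⁸×5.41²)]^(1/4) = 112.46 K.
T₂ = [1361×0.46/(4×5.67×10⁻⁸×2.56²)]^(1/4) = 143.26 K.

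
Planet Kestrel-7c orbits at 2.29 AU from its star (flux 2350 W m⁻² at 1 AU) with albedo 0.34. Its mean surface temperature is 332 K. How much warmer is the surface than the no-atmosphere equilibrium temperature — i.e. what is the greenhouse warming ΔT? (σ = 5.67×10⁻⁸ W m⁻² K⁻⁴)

ΔT ≈ 142.0 K

S = 2350/2.29² = 448.1 W m⁻².
T_eq = [S(1−A)/(4σ)]^(1/4) = [448.1×0.66/(4×5.67×10⁻⁸)]^(1/4) = 190.0 K.
ΔT = T_surf − T_eq = 332 − 190.0.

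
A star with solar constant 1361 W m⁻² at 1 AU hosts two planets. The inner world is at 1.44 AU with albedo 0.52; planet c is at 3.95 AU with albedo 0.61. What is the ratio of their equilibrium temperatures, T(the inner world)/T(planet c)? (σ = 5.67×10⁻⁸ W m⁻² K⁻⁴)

T₁/T₂ ≈ 1.744

T_eq = [S₀(1−A)/(4σd²)]^(1/4), so T ∝ (1−A)^(1/4) / √d.
T₁ = [1361×0.48/(4×5.67×10⁻⁸×1.44²)]^(1/4) = 193.06 K.
T₂ = [1361×0.39/(4×5.67×10⁻⁸×3.95²)]^(1/4) = 110.67 K.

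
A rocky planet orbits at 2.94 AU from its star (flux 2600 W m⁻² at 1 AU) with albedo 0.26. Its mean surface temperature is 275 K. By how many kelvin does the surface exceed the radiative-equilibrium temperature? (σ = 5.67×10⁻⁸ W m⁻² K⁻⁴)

S = 2600/2.94² = 300.8 W m⁻².
T_eq = [S(1−A)/(4σ)]^(1/4) = [300.8×0.74/(4×5.67×10⁻⁸)]^(1/4) = 177.0 K.
ΔT = T_surf − T_eq = 275 − 177.0.

ΔT ≈ 98.0 K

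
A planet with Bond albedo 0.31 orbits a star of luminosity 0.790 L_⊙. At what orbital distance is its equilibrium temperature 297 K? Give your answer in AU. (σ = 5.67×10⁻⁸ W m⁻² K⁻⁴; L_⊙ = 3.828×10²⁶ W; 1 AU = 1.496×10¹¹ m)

d ≈ 0.648 AU

L = 0.790 × 3.828×10²⁶ = 3.02×10²⁶ W.
From T_eq⁴ = L(1−A)/(16πσd²): d = √[L(1−A)/(16πσT_eq⁴)].
d = √[3.02×10²⁶ × 0.69 / (16π × 5.67×10⁻⁸ × (297)⁴)] = 9.70×10¹⁰ m = 0.648 AU.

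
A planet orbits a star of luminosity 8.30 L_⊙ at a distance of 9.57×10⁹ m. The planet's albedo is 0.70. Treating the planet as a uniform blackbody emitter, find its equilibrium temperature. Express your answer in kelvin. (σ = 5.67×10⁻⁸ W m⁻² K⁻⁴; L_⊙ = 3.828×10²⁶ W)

L = 8.30 × 3.828×10²⁶ = 3.18×10²⁷ W.
Flux: S = L/(4πd²) = 3.18×10²⁷/(4π×(9.57×10⁹)²) = 2.76×10⁶ W m⁻².
Energy balance: absorbed = emitted ⇒ πR²·S(1−A) = 4πR²·σT_eq⁴, so T_eq⁴ = S(1−A)/(4σ).
T_eq = [2.76×10⁶ × 0.30 / (4 × 5.67×10⁻⁸)]^(1/4) = (3.65×10¹²)^(1/4) = 1380 K.

T_eq ≈ 1380 K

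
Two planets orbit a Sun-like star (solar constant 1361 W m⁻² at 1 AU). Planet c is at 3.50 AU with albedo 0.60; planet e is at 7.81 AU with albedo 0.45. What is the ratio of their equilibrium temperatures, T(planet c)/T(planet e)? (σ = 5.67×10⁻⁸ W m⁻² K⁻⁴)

T₁/T₂ ≈ 1.379

T_eq = [S₀(1−A)/(4σd²)]^(1/4), so T ∝ (1−A)^(1/4) / √d.
T₁ = [1361×0.40/(4×5.67×10⁻⁸×3.50²)]^(1/4) = 118.31 K.
T₂ = [1361×0.55/(4×5.67×10⁻⁸×7.81²)]^(1/4) = 85.77 K.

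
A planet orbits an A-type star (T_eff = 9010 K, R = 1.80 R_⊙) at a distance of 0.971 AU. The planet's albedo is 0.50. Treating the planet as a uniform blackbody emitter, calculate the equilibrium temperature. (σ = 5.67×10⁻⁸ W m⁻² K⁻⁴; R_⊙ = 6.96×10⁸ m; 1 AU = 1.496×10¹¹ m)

R_⋆ = 1.80 × 6.96×10⁸ = 1.25×10⁹ m.
d = 0.971 AU = 1.45×10¹¹ m.
L = 4πR_⋆²σT_⋆⁴ = 4π(1.25×10⁹)² × 5.67×10⁻⁸ × (9010)⁴ = 7.37×10²⁷ W.
S = L/(4πd²) = 2.78×10⁴ W m⁻².
Energy balance: absorbed = emitted ⇒ πR²·S(1−A) = 4πR²·σT_eq⁴, so T_eq⁴ = S(1−A)/(4σ).
T_eq = [2.78×10⁴ × 0.50 / (4 × 5.67×10⁻⁸)]^(1/4) = (6.13×10¹⁰)^(1/4) = 498 K.

T_eq ≈ 498 K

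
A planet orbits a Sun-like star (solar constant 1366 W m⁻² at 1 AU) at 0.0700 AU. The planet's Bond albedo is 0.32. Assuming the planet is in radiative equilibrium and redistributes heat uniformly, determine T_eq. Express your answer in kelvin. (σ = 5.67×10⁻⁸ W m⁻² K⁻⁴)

Flux at 0.0700 AU: S = 1366/0.0700² = 2.79×10⁵ W m⁻².
Energy balance: absorbed = emitted ⇒ πR²·S(1−A) = 4πR²·σT_eq⁴, so T_eq⁴ = S(1−A)/(4σ).
T_eq = [2.79×10⁵ × 0.68 / (4 × 5.67×10⁻⁸)]^(1/4) = (8.36×10¹¹)^(1/4) = 956 K.

T_eq ≈ 956 K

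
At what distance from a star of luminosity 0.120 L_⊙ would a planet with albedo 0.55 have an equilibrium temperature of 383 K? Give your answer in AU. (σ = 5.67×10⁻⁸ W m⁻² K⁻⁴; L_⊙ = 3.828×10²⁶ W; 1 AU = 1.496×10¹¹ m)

L = 0.120 × 3.828×10²⁶ = 4.59×10²⁵ W.
From T_eq⁴ = L(1−A)/(16πσd²): d = √[L(1−A)/(16πσT_eq⁴)].
d = √[4.59×10²⁵ × 0.45 / (16π × 5.67×10⁻⁸ × (383)⁴)] = 1.84×10¹⁰ m = 0.123 AU.

d ≈ 0.123 AU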